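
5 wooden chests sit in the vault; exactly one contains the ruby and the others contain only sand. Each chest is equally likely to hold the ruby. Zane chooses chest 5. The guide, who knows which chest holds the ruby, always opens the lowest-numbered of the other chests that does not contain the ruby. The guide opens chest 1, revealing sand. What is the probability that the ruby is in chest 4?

Consider each possible location of the ruby in turn.
If it is in chest 1 (prior 1/5): the guide opened chest 1, so this case is ruled out; weight (1/5)·0 = 0.
If it is in any of chests 2, 3, 4, and 5 (prior 1/5 each): chest 1 is the lowest-numbered option available, probability 1; weight (1/5)·1 = 1/5 each.
The weights sum to 4/5.
So P(the ruby in chest 4 | the guide opened chest 1) = (1/5) / (4/5) = 1/4.

1/4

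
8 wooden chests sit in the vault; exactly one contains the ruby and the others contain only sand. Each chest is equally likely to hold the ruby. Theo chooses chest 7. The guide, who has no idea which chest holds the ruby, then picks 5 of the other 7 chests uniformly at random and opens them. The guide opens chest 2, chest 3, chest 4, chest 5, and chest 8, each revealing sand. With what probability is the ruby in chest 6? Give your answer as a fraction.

Consider each possible location of the ruby in turn.
If it is in any of chests 1, 6, and 7 (prior 1/8 each): the guide picks exactly this set with probability 1/21 regardless, and none is the prize; weight (1/8)·(1/21) = 1/168 each.
If it is in any of chests 2, 3, 4, 5, and 8 (prior 1/8 each): that chest was opened and seen not to hold the prize — ruled out; weight (1/8)·0 = 0 each.
The weights sum to 1/56.
So P(the ruby in chest 6 | the guide opened chest 2, chest 3, chest 4, chest 5, and chest 8) = (1/168) / (1/56) = 1/3.

1/3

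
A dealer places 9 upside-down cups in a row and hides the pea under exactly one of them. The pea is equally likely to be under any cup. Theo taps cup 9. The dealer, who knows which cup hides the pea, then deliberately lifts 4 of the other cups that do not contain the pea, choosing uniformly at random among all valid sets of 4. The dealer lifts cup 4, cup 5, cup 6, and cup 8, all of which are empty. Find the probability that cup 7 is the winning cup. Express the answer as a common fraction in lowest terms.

Consider each possible location of the pea in turn.
If it is under any of cups 1, 2, 3, and 7 (prior 1/9 each): the dealer has 35 equally likely choices, so probability 1/35; weight (1/9)·(1/35) = 1/315 each.
If it is under any of cups 4, 5, 6, and 8 (prior 1/9 each): that cup was opened and seen not to hold the prize — ruled out; weight (1/9)·0 = 0 each.
If it is under cup 9 (prior 1/9): the dealer has 70 equally likely choices, so probability 1/70; weight (1/9)·(1/70) = 1/630.
The weights sum to 1/70.
So P(the pea under cup 7 | the dealer opened cup 4, cup 5, cup 6, and cup 8) = (1/315) / (1/70) = 2/9.

2/9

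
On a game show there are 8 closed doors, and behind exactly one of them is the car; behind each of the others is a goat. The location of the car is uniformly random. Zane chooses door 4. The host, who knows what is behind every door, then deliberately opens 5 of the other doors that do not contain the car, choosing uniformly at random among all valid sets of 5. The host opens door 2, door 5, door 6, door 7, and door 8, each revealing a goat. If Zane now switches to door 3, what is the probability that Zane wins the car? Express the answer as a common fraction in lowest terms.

7/16

Consider each possible location of the car in turn.
If it is behind either of doors 1 and 3 (prior 1/8 each): the host has 6 equally likely choices, so probability 1/6; weight (1/8)·(1/6) = 1/48 each.
If it is behind any of doors 2, 5, 6, 7, and 8 (prior 1/8 each): that door was opened and seen not to hold the prize — ruled out; weight (1/8)·0 = 0 each.
If it is behind door 4 (prior 1/8): the host has 21 equally likely choices, so probability 1/21; weight (1/8)·(1/21) = 1/168.
The weights sum to 1/21.
So P(the car behind door 3 | the host opened door 2, door 5, door 6, door 7, and door 8) = (1/48) / (1/21) = 7/16.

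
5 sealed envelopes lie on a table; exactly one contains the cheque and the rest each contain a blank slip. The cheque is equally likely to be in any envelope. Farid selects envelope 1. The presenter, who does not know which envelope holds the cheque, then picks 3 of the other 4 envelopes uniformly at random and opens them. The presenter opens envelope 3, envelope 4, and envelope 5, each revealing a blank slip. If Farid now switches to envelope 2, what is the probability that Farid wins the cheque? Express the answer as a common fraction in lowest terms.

Condition on the true location of the cheque.
If it is in either of envelopes 1 and 2 (prior 1/5 each): the presenter picks exactly this set with probability 1/4 regardless, and none is the prize; weight (1/5)·(1/4) = 1/20 each.
If it is in any of envelopes 3, 4, and 5 (prior 1/5 each): that envelope was opened and seen not to hold the prize — ruled out; weight (1/5)·0 = 0 each.
The weights sum to 1/10.
So P(the cheque in envelope 2 | the presenter opened envelope 3, envelope 4, and envelope 5) = (1/20) / (1/10) = 1/2.

1/2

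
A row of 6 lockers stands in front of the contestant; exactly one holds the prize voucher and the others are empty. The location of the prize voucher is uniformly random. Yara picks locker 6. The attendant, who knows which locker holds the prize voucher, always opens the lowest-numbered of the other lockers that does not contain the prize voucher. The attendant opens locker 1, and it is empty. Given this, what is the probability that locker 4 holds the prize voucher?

Consider each possible location of the prize voucher in turn.
If it is in locker 1 (prior 1/6): the attendant opened locker 1, so this case is ruled out; weight (1/6)·0 = 0.
If it is in any of lockers 2, 3, 4, 5, and 6 (prior 1/6 each): locker 1 is the lowest-numbered option available, probability 1; weight (1/6)·1 = 1/6 each.
The weights sum to 5/6.
So P(the prize voucher in locker 4 | the attendant opened locker 1) = (1/6) / (5/6) = 1/5.

1/5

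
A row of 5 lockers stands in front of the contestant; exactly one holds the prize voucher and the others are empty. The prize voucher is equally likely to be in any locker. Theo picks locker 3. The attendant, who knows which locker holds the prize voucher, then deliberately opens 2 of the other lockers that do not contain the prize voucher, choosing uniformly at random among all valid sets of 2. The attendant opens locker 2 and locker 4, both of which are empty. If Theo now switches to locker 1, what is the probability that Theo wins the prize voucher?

2/5

Condition on the true location of the prize voucher.
If it is in either of lockers 1 and 5 (prior 1/5 each): the attendant has 3 equally likely choices, so probability 1/3; weight (1/5)·(1/3) = 1/15 each.
If it is in either of lockers 2 and 4 (prior 1/5 each): that locker was opened and seen not to hold the prize — ruled out; weight (1/5)·0 = 0 each.
If it is in locker 3 (prior 1/5): the attendant has 6 equally likely choices, so probability 1/6; weight (1/5)·(1/6) = 1/30.
The weights sum to 1/6.
So P(the prize voucher in locker 1 | the attendant opened locker 2 and locker 4) = (1/15) / (1/6) = 2/5.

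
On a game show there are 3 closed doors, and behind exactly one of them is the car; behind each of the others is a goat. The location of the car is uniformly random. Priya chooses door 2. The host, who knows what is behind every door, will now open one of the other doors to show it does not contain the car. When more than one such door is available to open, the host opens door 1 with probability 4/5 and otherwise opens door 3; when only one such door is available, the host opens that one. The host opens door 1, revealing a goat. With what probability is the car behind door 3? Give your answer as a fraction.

Apply Bayes' rule, conditioning on where the car actually is.
If it is behind door 1 (prior 1/3): the host opened door 1, so this case is ruled out; weight (1/3)·0 = 0.
If it is behind door 2 (prior 1/3): door 1 is available, opened with probability 4/5; weight (1/3)·(4/5) = 4/15.
If it is behind door 3 (prior 1/3): only door 1 is available, probability 1; weight (1/3)·1 = 1/3.
The weights sum to 3/5.
So P(the car behind door 3 | the host opened door 1) = (1/3) / (3/5) = 5/9.

5/9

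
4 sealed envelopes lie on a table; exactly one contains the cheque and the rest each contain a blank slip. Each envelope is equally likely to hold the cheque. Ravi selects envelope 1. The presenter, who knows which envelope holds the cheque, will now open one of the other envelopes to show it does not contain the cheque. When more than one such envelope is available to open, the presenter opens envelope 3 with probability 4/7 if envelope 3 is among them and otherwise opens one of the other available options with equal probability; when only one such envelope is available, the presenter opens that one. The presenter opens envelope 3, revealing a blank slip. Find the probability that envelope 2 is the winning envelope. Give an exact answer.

1/3

Condition on the true location of the cheque.
If it is in any of envelopes 1, 2, and 4 (prior 1/4 each): envelope 3 is available, opened with probability 4/7; weight (1/4)·(4/7) = 1/7 each.
If it is in envelope 3 (prior 1/4): the presenter opened envelope 3, so this case is ruled out; weight (1/4)·0 = 0.
The weights sum to 3/7.
So P(the cheque in envelope 2 | the presenter opened envelope 3) = (1/7) / (3/7) = 1/3.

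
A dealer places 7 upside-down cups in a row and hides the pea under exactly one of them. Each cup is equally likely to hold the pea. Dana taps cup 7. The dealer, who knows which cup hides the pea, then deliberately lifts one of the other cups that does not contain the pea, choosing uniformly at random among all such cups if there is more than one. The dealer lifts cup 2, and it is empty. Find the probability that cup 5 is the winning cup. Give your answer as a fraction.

Condition on the true location of the pea.
If it is under any of cups 1, 3, 4, 5, and 6 (prior 1/7 each): the dealer has 5 equally likely choices, so probability 1/5; weight (1/7)·(1/5) = 1/35 each.
If it is under cup 2 (prior 1/7): the dealer opened cup 2, so this case is ruled out; weight (1/7)·0 = 0.
If it is under cup 7 (prior 1/7): the dealer has 6 equally likely choices, so probability 1/6; weight (1/7)·(1/6) = 1/42.
The weights sum to 1/6.
So P(the pea under cup 5 | the dealer opened cup 2) = (1/35) / (1/6) = 6/35.

6/35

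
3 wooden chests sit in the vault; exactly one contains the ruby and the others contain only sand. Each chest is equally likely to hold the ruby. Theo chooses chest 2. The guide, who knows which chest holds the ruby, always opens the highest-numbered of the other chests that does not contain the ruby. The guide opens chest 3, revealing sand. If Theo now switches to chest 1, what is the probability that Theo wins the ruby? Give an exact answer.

1/2

Condition on the true location of the ruby.
If it is in either of chests 1 and 2 (prior 1/3 each): chest 3 is the highest-numbered option available, probability 1; weight (1/3)·1 = 1/3 each.
If it is in chest 3 (prior 1/3): the guide opened chest 3, so this case is ruled out; weight (1/3)·0 = 0.
The weights sum to 2/3.
So P(the ruby in chest 1 | the guide opened chest 3) = (1/3) / (2/3) = 1/2.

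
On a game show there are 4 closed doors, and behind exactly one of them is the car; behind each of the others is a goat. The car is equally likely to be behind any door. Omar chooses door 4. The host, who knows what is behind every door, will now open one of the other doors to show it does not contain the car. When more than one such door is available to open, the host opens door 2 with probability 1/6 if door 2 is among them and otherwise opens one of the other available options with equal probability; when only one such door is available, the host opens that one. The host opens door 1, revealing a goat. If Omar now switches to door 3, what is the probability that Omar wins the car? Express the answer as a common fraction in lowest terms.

10/21

Consider each possible location of the car in turn.
If it is behind door 1 (prior 1/4): the host opened door 1, so this case is ruled out; weight (1/4)·0 = 0.
If it is behind door 2 (prior 1/4): door 2 holds the prize so is unavailable; the host chooses uniformly among the 2 others, probability 1/2; weight (1/4)·(1/2) = 1/8.
If it is behind door 3 (prior 1/4): door 2 is available but not opened, probability 5/6; weight (1/4)·(5/6) = 5/24.
If it is behind door 4 (prior 1/4): door 2 is available but not opened; door 1 gets probability (1 − 1/6)/2 = 5/12; weight (1/4)·(5/12) = 5/48.
The weights sum to 7/16.
So P(the car behind door 3 | the host opened door 1) = (5/24) / (7/16) = 10/21.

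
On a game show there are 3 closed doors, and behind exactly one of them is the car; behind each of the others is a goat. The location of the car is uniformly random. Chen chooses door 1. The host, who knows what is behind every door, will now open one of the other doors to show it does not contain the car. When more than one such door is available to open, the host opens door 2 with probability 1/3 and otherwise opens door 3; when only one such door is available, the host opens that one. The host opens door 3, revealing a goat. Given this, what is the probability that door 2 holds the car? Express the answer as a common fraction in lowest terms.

Apply Bayes' rule, conditioning on where the car actually is.
If it is behind door 1 (prior 1/3): door 2 is available but not opened, probability 2/3; weight (1/3)·(2/3) = 2/9.
If it is behind door 2 (prior 1/3): only door 3 is available, probability 1; weight (1/3)·1 = 1/3.
If it is behind door 3 (prior 1/3): the host opened door 3, so this case is ruled out; weight (1/3)·0 = 0.
The weights sum to 5/9.
So P(the car behind door 2 | the host opened door 3) = (1/3) / (5/9) = 3/5.

3/5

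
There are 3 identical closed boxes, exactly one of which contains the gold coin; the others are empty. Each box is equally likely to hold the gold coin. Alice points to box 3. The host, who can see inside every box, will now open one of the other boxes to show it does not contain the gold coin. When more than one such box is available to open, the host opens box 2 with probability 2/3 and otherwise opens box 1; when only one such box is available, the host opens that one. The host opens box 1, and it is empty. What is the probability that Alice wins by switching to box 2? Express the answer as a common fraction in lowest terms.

Apply Bayes' rule, conditioning on where the gold coin actually is.
If it is in box 1 (prior 1/3): the host opened box 1, so this case is ruled out; weight (1/3)·0 = 0.
If it is in box 2 (prior 1/3): only box 1 is available, probability 1; weight (1/3)·1 = 1/3.
If it is in box 3 (prior 1/3): box 2 is available but not opened, probability 1/3; weight (1/3)·(1/3) = 1/9.
The weights sum to 4/9.
So P(the gold coin in box 2 | the host opened box 1) = (1/3) / (4/9) = 3/4.

3/4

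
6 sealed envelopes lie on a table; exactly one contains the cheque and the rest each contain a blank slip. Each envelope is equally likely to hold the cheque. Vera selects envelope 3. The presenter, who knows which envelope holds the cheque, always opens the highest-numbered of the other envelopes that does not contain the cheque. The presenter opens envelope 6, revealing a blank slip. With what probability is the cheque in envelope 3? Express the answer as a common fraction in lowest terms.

Consider each possible location of the cheque in turn.
If it is in any of envelopes 1, 2, 3, 4, and 5 (prior 1/6 each): envelope 6 is the highest-numbered option available, probability 1; weight (1/6)·1 = 1/6 each.
If it is in envelope 6 (prior 1/6): the presenter opened envelope 6, so this case is ruled out; weight (1/6)·0 = 0.
The weights sum to 5/6.
So P(the cheque in envelope 3 | the presenter opened envelope 6) = (1/6) / (5/6) = 1/5.

1/5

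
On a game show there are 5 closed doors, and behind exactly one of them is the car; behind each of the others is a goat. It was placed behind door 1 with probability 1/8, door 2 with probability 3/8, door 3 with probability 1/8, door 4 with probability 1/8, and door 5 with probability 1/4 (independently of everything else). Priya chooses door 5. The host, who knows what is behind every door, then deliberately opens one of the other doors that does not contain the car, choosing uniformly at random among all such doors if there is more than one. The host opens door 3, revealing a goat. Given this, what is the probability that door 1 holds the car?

Condition on the true location of the car.
If it is behind either of doors 1 and 4 (prior 1/8 each): the host has 3 equally likely choices, so probability 1/3; weight (1/8)·(1/3) = 1/24 each.
If it is behind door 2 (prior 3/8): the host has 3 equally likely choices, so probability 1/3; weight (3/8)·(1/3) = 1/8.
If it is behind door 3 (prior 1/8): the host opened door 3, so this case is ruled out; weight (1/8)·0 = 0.
If it is behind door 5 (prior 1/4): the host has 4 equally likely choices, so probability 1/4; weight (1/4)·(1/4) = 1/16.
The weights sum to 13/48.
So P(the car behind door 1 | the host opened door 3) = (1/24) / (13/48) = 2/13.

2/13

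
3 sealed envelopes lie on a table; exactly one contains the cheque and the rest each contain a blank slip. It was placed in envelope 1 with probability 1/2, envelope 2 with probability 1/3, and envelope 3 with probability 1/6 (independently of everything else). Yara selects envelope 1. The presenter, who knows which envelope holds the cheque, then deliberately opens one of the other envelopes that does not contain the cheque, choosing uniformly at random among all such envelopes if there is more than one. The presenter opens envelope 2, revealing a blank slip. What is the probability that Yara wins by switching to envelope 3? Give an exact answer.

2/5

Consider each possible location of the cheque in turn.
If it is in envelope 1 (prior 1/2): the presenter has 2 equally likely choices, so probability 1/2; weight (1/2)·(1/2) = 1/4.
If it is in envelope 2 (prior 1/3): the presenter opened envelope 2, so this case is ruled out; weight (1/3)·0 = 0.
If it is in envelope 3 (prior 1/6): the presenter has no choice, probability 1; weight (1/6)·1 = 1/6.
The weights sum to 5/12.
So P(the cheque in envelope 3 | the presenter opened envelope 2) = (1/6) / (5/12) = 2/5.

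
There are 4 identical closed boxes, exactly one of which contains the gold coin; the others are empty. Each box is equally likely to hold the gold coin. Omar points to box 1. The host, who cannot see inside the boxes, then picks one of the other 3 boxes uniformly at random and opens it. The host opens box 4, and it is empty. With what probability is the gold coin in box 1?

Apply Bayes' rule, conditioning on where the gold coin actually is.
If it is in any of boxes 1, 2, and 3 (prior 1/4 each): the host picks box 4 with probability 1/3 regardless, and it is not the prize; weight (1/4)·(1/3) = 1/12 each.
If it is in box 4 (prior 1/4): the host opened box 4, so this case is ruled out; weight (1/4)·0 = 0.
The weights sum to 1/4.
So P(the gold coin in box 1 | the host opened box 4) = (1/12) / (1/4) = 1/3.

1/3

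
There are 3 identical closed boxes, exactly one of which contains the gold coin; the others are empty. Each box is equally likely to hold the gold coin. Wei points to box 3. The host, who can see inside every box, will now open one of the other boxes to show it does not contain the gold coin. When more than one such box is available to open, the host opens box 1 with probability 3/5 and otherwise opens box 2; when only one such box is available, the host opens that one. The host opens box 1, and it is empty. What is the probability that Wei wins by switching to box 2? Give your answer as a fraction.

5/8

Apply Bayes' rule, conditioning on where the gold coin actually is.
If it is in box 1 (prior 1/3): the host opened box 1, so this case is ruled out; weight (1/3)·0 = 0.
If it is in box 2 (prior 1/3): only box 1 is available, probability 1; weight (1/3)·1 = 1/3.
If it is in box 3 (prior 1/3): box 1 is available, opened with probability 3/5; weight (1/3)·(3/5) = 1/5.
The weights sum to 8/15.
So P(the gold coin in box 2 | the host opened box 1) = (1/3) / (8/15) = 5/8.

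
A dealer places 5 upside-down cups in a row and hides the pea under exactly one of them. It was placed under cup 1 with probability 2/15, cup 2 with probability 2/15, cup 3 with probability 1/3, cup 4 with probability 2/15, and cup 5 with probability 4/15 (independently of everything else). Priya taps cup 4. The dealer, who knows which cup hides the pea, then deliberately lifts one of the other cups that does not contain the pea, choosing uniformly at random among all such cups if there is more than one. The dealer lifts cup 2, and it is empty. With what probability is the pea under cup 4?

3/25

Condition on the true location of the pea.
If it is under cup 1 (prior 2/15): the dealer has 3 equally likely choices, so probability 1/3; weight (2/15)·(1/3) = 2/45.
If it is under cup 2 (prior 2/15): the dealer opened cup 2, so this case is ruled out; weight (2/15)·0 = 0.
If it is under cup 3 (prior 1/3): the dealer has 3 equally likely choices, so probability 1/3; weight (1/3)·(1/3) = 1/9.
If it is under cup 4 (prior 2/15): the dealer has 4 equally likely choices, so probability 1/4; weight (2/15)·(1/4) = 1/30.
If it is under cup 5 (prior 4/15): the dealer has 3 equally likely choices, so probability 1/3; weight (4/15)·(1/3) = 4/45.
The weights sum to 5/18.
So P(the pea under cup 4 | the dealer opened cup 2) = (1/30) / (5/18) = 3/25.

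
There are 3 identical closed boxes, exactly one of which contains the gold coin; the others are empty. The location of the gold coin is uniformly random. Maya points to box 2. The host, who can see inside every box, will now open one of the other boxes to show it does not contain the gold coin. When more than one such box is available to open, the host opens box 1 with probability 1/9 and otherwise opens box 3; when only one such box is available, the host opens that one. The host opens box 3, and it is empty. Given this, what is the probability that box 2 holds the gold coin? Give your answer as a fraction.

Condition on the true location of the gold coin.
If it is in box 1 (prior 1/3): only box 3 is available, probability 1; weight (1/3)·1 = 1/3.
If it is in box 2 (prior 1/3): box 1 is available but not opened, probability 8/9; weight (1/3)·(8/9) = 8/27.
If it is in box 3 (prior 1/3): the host opened box 3, so this case is ruled out; weight (1/3)·0 = 0.
The weights sum to 17/27.
So P(the gold coin in box 2 | the host opened box 3) = (8/27) / (17/27) = 8/17.

8/17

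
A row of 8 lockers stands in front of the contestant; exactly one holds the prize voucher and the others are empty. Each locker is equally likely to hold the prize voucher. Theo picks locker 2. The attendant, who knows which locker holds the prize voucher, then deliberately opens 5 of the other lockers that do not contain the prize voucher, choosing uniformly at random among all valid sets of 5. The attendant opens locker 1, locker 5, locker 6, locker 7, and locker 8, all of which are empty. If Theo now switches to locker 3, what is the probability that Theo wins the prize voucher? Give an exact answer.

7/16

Condition on the true location of the prize voucher.
If it is in any of lockers 1, 5, 6, 7, and 8 (prior 1/8 each): that locker was opened and seen not to hold the prize — ruled out; weight (1/8)·0 = 0 each.
If it is in locker 2 (prior 1/8): the attendant has 21 equally likely choices, so probability 1/21; weight (1/8)·(1/21) = 1/168.
If it is in either of lockers 3 and 4 (prior 1/8 each): the attendant has 6 equally likely choices, so probability 1/6; weight (1/8)·(1/6) = 1/48 each.
The weights sum to 1/21.
So P(the prize voucher in locker 3 | the attendant opened locker 1, locker 5, locker 6, locker 7, and locker 8) = (1/48) / (1/21) = 7/16.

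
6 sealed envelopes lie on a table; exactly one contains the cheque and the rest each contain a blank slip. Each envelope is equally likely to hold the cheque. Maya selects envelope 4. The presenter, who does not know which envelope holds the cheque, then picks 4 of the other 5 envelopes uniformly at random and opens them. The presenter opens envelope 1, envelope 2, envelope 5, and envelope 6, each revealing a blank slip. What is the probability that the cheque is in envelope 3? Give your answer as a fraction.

1/2

Condition on the true location of the cheque.
If it is in any of envelopes 1, 2, 5, and 6 (prior 1/6 each): that envelope was opened and seen not to hold the prize — ruled out; weight (1/6)·0 = 0 each.
If it is in either of envelopes 3 and 4 (prior 1/6 each): the presenter picks exactly this set with probability 1/5 regardless, and none is the prize; weight (1/6)·(1/5) = 1/30 each.
The weights sum to 1/15.
So P(the cheque in envelope 3 | the presenter opened envelope 1, envelope 2, envelope 5, and envelope 6) = (1/30) / (1/15) = 1/2.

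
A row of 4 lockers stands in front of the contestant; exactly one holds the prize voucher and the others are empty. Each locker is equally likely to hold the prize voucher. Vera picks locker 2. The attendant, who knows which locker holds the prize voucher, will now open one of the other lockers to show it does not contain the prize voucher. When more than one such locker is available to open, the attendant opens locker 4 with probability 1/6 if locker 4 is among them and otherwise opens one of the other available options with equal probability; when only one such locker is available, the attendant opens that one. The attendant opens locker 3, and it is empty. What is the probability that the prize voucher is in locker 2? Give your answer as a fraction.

5/21

Apply Bayes' rule, conditioning on where the prize voucher actually is.
If it is in locker 1 (prior 1/4): locker 4 is available but not opened, probability 5/6; weight (1/4)·(5/6) = 5/24.
If it is in locker 2 (prior 1/4): locker 4 is available but not opened; locker 3 gets probability (1 − 1/6)/2 = 5/12; weight (1/4)·(5/12) = 5/48.
If it is in locker 3 (prior 1/4): the attendant opened locker 3, so this case is ruled out; weight (1/4)·0 = 0.
If it is in locker 4 (prior 1/4): locker 4 holds the prize so is unavailable; the attendant chooses uniformly among the 2 others, probability 1/2; weight (1/4)·(1/2) = 1/8.
The weights sum to 7/16.
So P(the prize voucher in locker 2 | the attendant opened locker 3) = (5/48) / (7/16) = 5/21.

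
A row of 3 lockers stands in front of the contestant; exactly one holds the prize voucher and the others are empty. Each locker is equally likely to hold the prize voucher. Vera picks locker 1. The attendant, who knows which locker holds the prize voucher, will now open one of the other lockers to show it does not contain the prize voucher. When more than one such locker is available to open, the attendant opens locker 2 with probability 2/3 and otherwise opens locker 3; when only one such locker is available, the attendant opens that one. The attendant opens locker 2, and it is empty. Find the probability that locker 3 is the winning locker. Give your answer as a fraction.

3/5

Apply Bayes' rule, conditioning on where the prize voucher actually is.
If it is in locker 1 (prior 1/3): locker 2 is available, opened with probability 2/3; weight (1/3)·(2/3) = 2/9.
If it is in locker 2 (prior 1/3): the attendant opened locker 2, so this case is ruled out; weight (1/3)·0 = 0.
If it is in locker 3 (prior 1/3): only locker 2 is available, probability 1; weight (1/3)·1 = 1/3.
The weights sum to 5/9.
So P(the prize voucher in locker 3 | the attendant opened locker 2) = (1/3) / (5/9) = 3/5.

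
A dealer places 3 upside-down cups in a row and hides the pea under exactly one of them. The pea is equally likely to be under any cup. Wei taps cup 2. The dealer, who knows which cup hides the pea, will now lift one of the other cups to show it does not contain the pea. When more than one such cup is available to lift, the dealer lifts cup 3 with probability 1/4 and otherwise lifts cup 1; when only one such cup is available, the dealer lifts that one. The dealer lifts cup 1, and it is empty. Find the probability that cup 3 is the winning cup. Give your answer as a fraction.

4/7

Condition on the true location of the pea.
If it is under cup 1 (prior 1/3): the dealer opened cup 1, so this case is ruled out; weight (1/3)·0 = 0.
If it is under cup 2 (prior 1/3): cup 3 is available but not opened, probability 3/4; weight (1/3)·(3/4) = 1/4.
If it is under cup 3 (prior 1/3): only cup 1 is available, probability 1; weight (1/3)·1 = 1/3.
The weights sum to 7/12.
So P(the pea under cup 3 | the dealer opened cup 1) = (1/3) / (7/12) = 4/7.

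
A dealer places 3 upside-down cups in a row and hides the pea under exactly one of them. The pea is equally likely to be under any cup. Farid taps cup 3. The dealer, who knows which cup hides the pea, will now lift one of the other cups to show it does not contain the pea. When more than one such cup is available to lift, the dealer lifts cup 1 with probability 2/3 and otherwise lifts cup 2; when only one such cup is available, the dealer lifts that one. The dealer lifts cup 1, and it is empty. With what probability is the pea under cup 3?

2/5

Consider each possible location of the pea in turn.
If it is under cup 1 (prior 1/3): the dealer opened cup 1, so this case is ruled out; weight (1/3)·0 = 0.
If it is under cup 2 (prior 1/3): only cup 1 is available, probability 1; weight (1/3)·1 = 1/3.
If it is under cup 3 (prior 1/3): cup 1 is available, opened with probability 2/3; weight (1/3)·(2/3) = 2/9.
The weights sum to 5/9.
So P(the pea under cup 3 | the dealer opened cup 1) = (2/9) / (5/9) = 2/5.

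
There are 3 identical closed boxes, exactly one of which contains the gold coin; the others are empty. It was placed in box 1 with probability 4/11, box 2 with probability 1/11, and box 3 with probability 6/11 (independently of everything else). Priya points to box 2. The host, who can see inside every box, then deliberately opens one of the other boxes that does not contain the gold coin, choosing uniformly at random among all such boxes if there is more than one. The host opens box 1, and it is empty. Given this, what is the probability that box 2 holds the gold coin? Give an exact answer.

Apply Bayes' rule, conditioning on where the gold coin actually is.
If it is in box 1 (prior 4/11): the host opened box 1, so this case is ruled out; weight (4/11)·0 = 0.
If it is in box 2 (prior 1/11): the host has 2 equally likely choices, so probability 1/2; weight (1/11)·(1/2) = 1/22.
If it is in box 3 (prior 6/11): the host has no choice, probability 1; weight (6/11)·1 = 6/11.
The weights sum to 13/22.
So P(the gold coin in box 2 | the host opened box 1) = (1/22) / (13/22) = 1/13.

1/13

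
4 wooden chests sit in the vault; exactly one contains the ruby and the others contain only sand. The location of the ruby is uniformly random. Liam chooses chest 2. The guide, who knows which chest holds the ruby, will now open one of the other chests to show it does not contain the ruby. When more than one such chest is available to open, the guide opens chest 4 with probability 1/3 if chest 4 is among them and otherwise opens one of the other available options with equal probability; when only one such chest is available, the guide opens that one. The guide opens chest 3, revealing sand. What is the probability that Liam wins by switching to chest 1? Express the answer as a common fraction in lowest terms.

Condition on the true location of the ruby.
If it is in chest 1 (prior 1/4): chest 4 is available but not opened, probability 2/3; weight (1/4)·(2/3) = 1/6.
If it is in chest 2 (prior 1/4): chest 4 is available but not opened; chest 3 gets probability (1 − 1/3)/2 = 1/3; weight (1/4)·(1/3) = 1/12.
If it is in chest 3 (prior 1/4): the guide opened chest 3, so this case is ruled out; weight (1/4)·0 = 0.
If it is in chest 4 (prior 1/4): chest 4 holds the prize so is unavailable; the guide chooses uniformly among the 2 others, probability 1/2; weight (1/4)·(1/2) = 1/8.
The weights sum to 3/8.
So P(the ruby in chest 1 | the guide opened chest 3) = (1/6) / (3/8) = 4/9.

4/9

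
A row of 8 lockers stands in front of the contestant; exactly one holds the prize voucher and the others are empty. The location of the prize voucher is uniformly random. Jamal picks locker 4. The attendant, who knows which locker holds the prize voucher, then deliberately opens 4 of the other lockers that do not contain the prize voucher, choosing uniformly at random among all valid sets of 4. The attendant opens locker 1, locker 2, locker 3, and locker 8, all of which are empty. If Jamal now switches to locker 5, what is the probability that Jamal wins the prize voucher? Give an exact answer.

Apply Bayes' rule, conditioning on where the prize voucher actually is.
If it is in any of lockers 1, 2, 3, and 8 (prior 1/8 each): that locker was opened and seen not to hold the prize — ruled out; weight (1/8)·0 = 0 each.
If it is in locker 4 (prior 1/8): the attendant has 35 equally likely choices, so probability 1/35; weight (1/8)·(1/35) = 1/280.
If it is in any of lockers 5, 6, and 7 (prior 1/8 each): the attendant has 15 equally likely choices, so probability 1/15; weight (1/8)·(1/15) = 1/120 each.
The weights sum to 1/35.
So P(the prize voucher in locker 5 | the attendant opened locker 1, locker 2, locker 3, and locker 8) = (1/120) / (1/35) = 7/24.

7/24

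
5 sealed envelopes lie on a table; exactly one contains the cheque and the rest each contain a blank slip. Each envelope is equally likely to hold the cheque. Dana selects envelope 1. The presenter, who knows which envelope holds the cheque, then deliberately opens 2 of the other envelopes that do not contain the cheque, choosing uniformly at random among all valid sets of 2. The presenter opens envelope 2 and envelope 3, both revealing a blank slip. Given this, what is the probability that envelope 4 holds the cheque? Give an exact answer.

2/5

Consider each possible location of the cheque in turn.
If it is in envelope 1 (prior 1/5): the presenter has 6 equally likely choices, so probability 1/6; weight (1/5)·(1/6) = 1/30.
If it is in either of envelopes 2 and 3 (prior 1/5 each): that envelope was opened and seen not to hold the prize — ruled out; weight (1/5)·0 = 0 each.
If it is in either of envelopes 4 and 5 (prior 1/5 each): the presenter has 3 equally likely choices, so probability 1/3; weight (1/5)·(1/3) = 1/15 each.
The weights sum to 1/6.
So P(the cheque in envelope 4 | the presenter opened envelope 2 and envelope 3) = (1/15) / (1/6) = 2/5.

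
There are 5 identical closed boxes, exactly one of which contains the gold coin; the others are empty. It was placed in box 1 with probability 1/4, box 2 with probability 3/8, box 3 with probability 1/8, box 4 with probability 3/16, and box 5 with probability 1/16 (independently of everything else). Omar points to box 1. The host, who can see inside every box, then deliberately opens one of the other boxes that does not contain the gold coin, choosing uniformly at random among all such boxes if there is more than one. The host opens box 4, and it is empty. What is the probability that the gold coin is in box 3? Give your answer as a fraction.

Consider each possible location of the gold coin in turn.
If it is in box 1 (prior 1/4): the host has 4 equally likely choices, so probability 1/4; weight (1/4)·(1/4) = 1/16.
If it is in box 2 (prior 3/8): the host has 3 equally likely choices, so probability 1/3; weight (3/8)·(1/3) = 1/8.
If it is in box 3 (prior 1/8): the host has 3 equally likely choices, so probability 1/3; weight (1/8)·(1/3) = 1/24.
If it is in box 4 (prior 3/16): the host opened box 4, so this case is ruled out; weight (3/16)·0 = 0.
If it is in box 5 (prior 1/16): the host has 3 equally likely choices, so probability 1/3; weight (1/16)·(1/3) = 1/48.
The weights sum to 1/4.
So P(the gold coin in box 3 | the host opened box 4) = (1/24) / (1/4) = 1/6.

1/6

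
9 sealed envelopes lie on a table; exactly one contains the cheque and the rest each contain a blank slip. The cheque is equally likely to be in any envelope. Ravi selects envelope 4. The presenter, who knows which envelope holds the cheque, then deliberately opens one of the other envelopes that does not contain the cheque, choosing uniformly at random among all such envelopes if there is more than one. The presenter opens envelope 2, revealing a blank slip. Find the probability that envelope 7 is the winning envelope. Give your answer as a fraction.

8/63

Condition on the true location of the cheque.
If it is in any of envelopes 1, 3, 5, 6, 7, 8, and 9 (prior 1/9 each): the presenter has 7 equally likely choices, so probability 1/7; weight (1/9)·(1/7) = 1/63 each.
If it is in envelope 2 (prior 1/9): the presenter opened envelope 2, so this case is ruled out; weight (1/9)·0 = 0.
If it is in envelope 4 (prior 1/9): the presenter has 8 equally likely choices, so probability 1/8; weight (1/9)·(1/8) = 1/72.
The weights sum to 1/8.
So P(the cheque in envelope 7 | the presenter opened envelope 2) = (1/63) / (1/8) = 8/63.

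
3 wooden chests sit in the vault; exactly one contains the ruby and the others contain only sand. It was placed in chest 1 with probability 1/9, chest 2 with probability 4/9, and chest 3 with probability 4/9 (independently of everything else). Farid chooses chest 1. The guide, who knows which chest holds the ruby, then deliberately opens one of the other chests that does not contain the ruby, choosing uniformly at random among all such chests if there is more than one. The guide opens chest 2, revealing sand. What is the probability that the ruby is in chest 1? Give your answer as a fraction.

1/9

Condition on the true location of the ruby.
If it is in chest 1 (prior 1/9): the guide has 2 equally likely choices, so probability 1/2; weight (1/9)·(1/2) = 1/18.
If it is in chest 2 (prior 4/9): the guide opened chest 2, so this case is ruled out; weight (4/9)·0 = 0.
If it is in chest 3 (prior 4/9): the guide has no choice, probability 1; weight (4/9)·1 = 4/9.
The weights sum to 1/2.
So P(the ruby in chest 1 | the guide opened chest 2) = (1/18) / (1/2) = 1/9.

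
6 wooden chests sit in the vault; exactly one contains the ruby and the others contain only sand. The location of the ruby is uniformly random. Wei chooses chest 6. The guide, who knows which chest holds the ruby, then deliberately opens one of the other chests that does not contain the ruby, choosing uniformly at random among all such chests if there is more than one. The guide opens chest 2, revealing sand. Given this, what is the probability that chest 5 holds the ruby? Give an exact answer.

5/24

Apply Bayes' rule, conditioning on where the ruby actually is.
If it is in any of chests 1, 3, 4, and 5 (prior 1/6 each): the guide has 4 equally likely choices, so probability 1/4; weight (1/6)·(1/4) = 1/24 each.
If it is in chest 2 (prior 1/6): the guide opened chest 2, so this case is ruled out; weight (1/6)·0 = 0.
If it is in chest 6 (prior 1/6): the guide has 5 equally likely choices, so probability 1/5; weight (1/6)·(1/5) = 1/30.
The weights sum to 1/5.
So P(the ruby in chest 5 | the guide opened chest 2) = (1/24) / (1/5) = 5/24.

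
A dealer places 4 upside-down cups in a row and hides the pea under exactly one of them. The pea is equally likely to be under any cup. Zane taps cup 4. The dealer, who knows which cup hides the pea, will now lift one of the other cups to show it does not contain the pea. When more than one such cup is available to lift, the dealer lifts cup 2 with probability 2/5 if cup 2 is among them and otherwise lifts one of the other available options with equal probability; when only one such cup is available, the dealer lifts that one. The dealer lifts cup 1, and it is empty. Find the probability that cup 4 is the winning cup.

Consider each possible location of the pea in turn.
If it is under cup 1 (prior 1/4): the dealer opened cup 1, so this case is ruled out; weight (1/4)·0 = 0.
If it is under cup 2 (prior 1/4): cup 2 holds the prize so is unavailable; the dealer chooses uniformly among the 2 others, probability 1/2; weight (1/4)·(1/2) = 1/8.
If it is under cup 3 (prior 1/4): cup 2 is available but not opened, probability 3/5; weight (1/4)·(3/5) = 3/20.
If it is under cup 4 (prior 1/4): cup 2 is available but not opened; cup 1 gets probability (1 − 2/5)/2 = 3/10; weight (1/4)·(3/10) = 3/40.
The weights sum to 7/20.
So P(the pea under cup 4 | the dealer opened cup 1) = (3/40) / (7/20) = 3/14.

3/14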